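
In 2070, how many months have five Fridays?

4

A month of length L has five Fridays iff its first Friday is on day ≤ L−28 (so day 1–3 in a 31-day month, 1–2 in a 30-day month, day 1 in a leap February).
Checking each month of 2070: Jan starts Wed (31d) ✓; Feb starts Sat (28d); Mar starts Sat (31d); Apr starts Tue (30d); May starts Thu (31d) ✓; Jun starts Sun (30d); Jul starts Tue (31d); Aug starts Fri (31d) ✓; Sep starts Mon (30d); Oct starts Wed (31d) ✓; Nov starts Sat (30d); Dec starts Mon (31d).
Five-Friday months: January, May, August, October → 4.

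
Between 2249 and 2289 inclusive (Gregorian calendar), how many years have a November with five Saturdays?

12

November has 30 days; it has five Saturdays when Saturday falls among the first (month-length − 28) days — i.e. when November 1 is one of Saturday/Friday.
November 1 by year: 2249:Thu 2250:Fri✓ 2251:Sat✓ 2252:Mon 2253:Tue 2254:Wed 2255:Thu 2256:Sat✓ 2257:Sun 2258:Mon 2259:Tue 2260:Thu 2261:Fri✓ 2262:Sat✓ 2263:Sun …(11 more)… 2275:Mon 2276:Wed 2277:Thu 2278:Fri✓ 2279:Sat✓ 2280:Mon 2281:Tue 2282:Wed 2283:Thu 2284:Sat✓ 2285:Sun 2286:Mon 2287:Tue 2288:Thu 2289:Fri✓
Years with five Saturdays: 2250, 2251, 2256, 2261, 2262, 2267, 2272, 2273, 2278, 2279, 2284, 2289 → 12.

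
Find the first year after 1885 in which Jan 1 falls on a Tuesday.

Jan 1 advances by 2 weekdays after a leap year and by 1 after a common year.
1885: Jan 1 is Thursday.
1886: Friday
1887: Saturday
1888: Sunday (leap)
1889: Tuesday
1889 begins on a Tuesday

1889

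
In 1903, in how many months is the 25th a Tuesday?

1

Check the 25th of each month of 1903: Jan 25: Sun, Feb 25: Wed, Mar 25: Wed, Apr 25: Sat, May 25: Mon, Jun 25: Thu, Jul 25: Sat, Aug 25: Tue, Sep 25: Fri, Oct 25: Sun, Nov 25: Wed, Dec 25: Fri.
Tuesday occurs in August — 1 month.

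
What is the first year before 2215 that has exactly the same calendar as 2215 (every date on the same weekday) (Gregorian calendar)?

2209

Two years share a calendar iff Jan 1 falls on the same weekday and both are leap or both are common. 2215: Jan 1 is Sunday, common year.
2214: Jan 1 Saturday, common
2213: Jan 1 Friday, common
2212: Jan 1 Wednesday, leap
2211: Jan 1 Tuesday, common
2210: Jan 1 Monday, common
2209: Jan 1 Sunday, common
2209 matches on both conditions.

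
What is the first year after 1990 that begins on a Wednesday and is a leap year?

Jan 1 advances by 2 weekdays after a leap year and by 1 after a common year.
1990: Jan 1 is Monday.
1991: Tuesday
1992: Wednesday (leap)
1992 begins on a Wednesday and is a leap year.

1992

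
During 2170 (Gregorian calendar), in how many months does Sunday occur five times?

A month of length L has five Sundays iff its first Sunday is on day ≤ L−28 (so day 1–3 in a 31-day month, 1–2 in a 30-day month, day 1 in a leap February).
Checking each month of 2170: Jan starts Mon (31d); Feb starts Thu (28d); Mar starts Thu (31d); Apr starts Sun (30d) ✓; May starts Tue (31d); Jun starts Fri (30d); Jul starts Sun (31d) ✓; Aug starts Wed (31d); Sep starts Sat (30d) ✓; Oct starts Mon (31d); Nov starts Thu (30d); Dec starts Sat (31d) ✓.
Five-Sunday months: April, July, September, December → 4.

4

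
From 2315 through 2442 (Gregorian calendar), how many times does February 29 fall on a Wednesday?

5

Leap years in 2315–2442: 32 of them.
Feb 29 weekday advances by 5 (mod 7) from one leap year to the next four years later (or differs when a century non-leap intervenes).
Leap-day weekdays: 2316:Tue 2320:Sun 2324:Fri 2328:Wed✓ 2332:Mon 2336:Sat 2340:Thu 2344:Tue 2348:Sun 2352:Fri 2356:Wed✓ 2360:Mon 2364:Sat …(6 more)… 2392:Sat 2396:Thu 2400:Tue 2404:Sun 2408:Fri 2412:Wed✓ 2416:Mon 2420:Sat 2424:Thu 2428:Tue 2432:Sun 2436:Fri 2440:Wed✓
Wednesday: 2328, 2356, 2384, 2412, 2440 → 5.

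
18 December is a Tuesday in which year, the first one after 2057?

From one year to the next, a fixed date's weekday advances by 1, or by 2 when a Feb 29 lies between the two dates.
2057: December 18 is Tuesday.
2058: Wednesday (+1)
2059: Thursday (+1)
2060: Saturday (+2)
2061: Sunday (+1)
2062: Monday (+1)
2063: Tuesday (+1)
18 December falls on a Tuesday in 2063.

2063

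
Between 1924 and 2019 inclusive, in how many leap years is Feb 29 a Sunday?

Leap years in 1924–2019: 24 of them.
Feb 29 weekday advances by 5 (mod 7) from one leap year to the next four years later (or differs when a century non-leap intervenes).
Leap-day weekdays: 1924:Fri 1928:Wed 1932:Mon 1936:Sat 1940:Thu 1944:Tue 1948:Sun✓ 1952:Fri 1956:Wed 1960:Mon 1964:Sat 1968:Thu 1972:Tue 1976:Sun✓ 1980:Fri 1984:Wed 1988:Mon 1992:Sat 1996:Thu 2000:Tue 2004:Sun✓ 2008:Fri 2012:Wed 2016:Mon
Sunday: 1948, 1976, 2004 → 3.

3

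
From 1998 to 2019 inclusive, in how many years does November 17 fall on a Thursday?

Track November 17's weekday year by year (advancing +1, or +2 across a Feb 29):
  1998: Tue  1999: Wed (+1)  2000: Fri (+2)  2001: Sat (+1)  2002: Sun (+1)
  2003: Mon (+1)  2004: Wed (+2)  2005: Thu (+1) ✓  2006: Fri (+1)  2007: Sat (+1)
  2008: Mon (+2)  2009: Tue (+1)  2010: Wed (+1)  2011: Thu (+1) ✓  2012: Sat (+2)
  2013: Sun (+1)  2014: Mon (+1)  2015: Tue (+1)  2016: Thu (+2) ✓  2017: Fri (+1)
  2018: Sat (+1)  2019: Sun (+1)
Thursday years: 2005, 2011, 2016 — 3 in total.

3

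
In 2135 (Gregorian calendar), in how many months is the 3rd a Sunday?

Check the 3rd of each month of 2135: Jan 3: Mon, Feb 3: Thu, Mar 3: Thu, Apr 3: Sun, May 3: Tue, Jun 3: Fri, Jul 3: Sun, Aug 3: Wed, Sep 3: Sat, Oct 3: Mon, Nov 3: Thu, Dec 3: Sat.
Sunday occurs in April, July — 2 months.

2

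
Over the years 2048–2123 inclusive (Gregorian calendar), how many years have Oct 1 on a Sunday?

10

Track Oct 1's weekday year by year (advancing +1, or +2 across a Feb 29):
  2048: Thu  2049: Fri (+1)  2050: Sat (+1)  2051: Sun (+1) ✓  2052: Tue (+2)
  2053: Wed (+1)  2054: Thu (+1)  2055: Fri (+1)  2056: Sun (+2) ✓  2057: Mon (+1)
  2058: Tue (+1)  2059: Wed (+1)  2060: Fri (+2)  2061: Sat (+1)  … (48 more years) …
  2110: Wed (+1)  2111: Thu (+1)  2112: Sat (+2)  2113: Sun (+1) ✓  2114: Mon (+1)
  2115: Tue (+1)  2116: Thu (+2)  2117: Fri (+1)  2118: Sat (+1)  2119: Sun (+1) ✓
  2120: Tue (+2)  2121: Wed (+1)  2122: Thu (+1)  2123: Fri (+1)
Sunday years: 2051, 2056, 2062, 2073, 2079, 2084, 2090, 2102, 2113, 2119 — 10 in total.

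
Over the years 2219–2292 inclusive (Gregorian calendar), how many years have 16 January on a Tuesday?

10

Track 16 January's weekday year by year (advancing +1, or +2 across a Feb 29):
  2219: Sat  2220: Sun (+1)  2221: Tue (+2) ✓  2222: Wed (+1)  2223: Thu (+1)
  2224: Fri (+1)  2225: Sun (+2)  2226: Mon (+1)  2227: Tue (+1) ✓  2228: Wed (+1)
  2229: Fri (+2)  2230: Sat (+1)  2231: Sun (+1)  2232: Mon (+1)  … (46 more years) …
  2279: Thu (+1)  2280: Fri (+1)  2281: Sun (+2)  2282: Mon (+1)  2283: Tue (+1) ✓
  2284: Wed (+1)  2285: Fri (+2)  2286: Sat (+1)  2287: Sun (+1)  2288: Mon (+1)
  2289: Wed (+2)  2290: Thu (+1)  2291: Fri (+1)  2292: Sat (+1)
Tuesday years: 2221, 2227, 2238, 2244, 2249, 2255, 2266, 2272, 2277, 2283 — 10 in total.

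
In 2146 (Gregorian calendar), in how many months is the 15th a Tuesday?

Check the 15th of each month of 2146: Jan 15: Sat, Feb 15: Tue, Mar 15: Tue, Apr 15: Fri, May 15: Sun, Jun 15: Wed, Jul 15: Fri, Aug 15: Mon, Sep 15: Thu, Oct 15: Sat, Nov 15: Tue, Dec 15: Thu.
Tuesday occurs in February, March, November — 3 months.

3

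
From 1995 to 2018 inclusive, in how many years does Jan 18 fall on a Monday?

Track Jan 18's weekday year by year (advancing +1, or +2 across a Feb 29):
  1995: Wed  1996: Thu (+1)  1997: Sat (+2)  1998: Sun (+1)  1999: Mon (+1) ✓
  2000: Tue (+1)  2001: Thu (+2)  2002: Fri (+1)  2003: Sat (+1)  2004: Sun (+1)
  2005: Tue (+2)  2006: Wed (+1)  2007: Thu (+1)  2008: Fri (+1)  2009: Sun (+2)
  2010: Mon (+1) ✓  2011: Tue (+1)  2012: Wed (+1)  2013: Fri (+2)  2014: Sat (+1)
  2015: Sun (+1)  2016: Mon (+1) ✓  2017: Wed (+2)  2018: Thu (+1)
Monday years: 1999, 2010, 2016 — 3 in total.

3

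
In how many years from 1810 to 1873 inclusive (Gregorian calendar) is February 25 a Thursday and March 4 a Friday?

Check each year's weekday for February 25 and March 4:
  1810: Sun/Sun  1811: Mon/Mon  1812: Tue/Wed  1813: Thu/Thu  1814: Fri/Fri  1815: Sat/Sat  1816: Sun/Mon  1817: Tue/Tue  1818: Wed/Wed  1819: Thu/Thu  1820: Fri/Sat  1821: Sun/Sun  1822: Mon/Mon  1823: Tue/Tue  …(36 more)…  1860: Sat/Sun  1861: Mon/Mon  1862: Tue/Tue  1863: Wed/Wed  1864: Thu/Fri ✓  1865: Sat/Sat  1866: Sun/Sun  1867: Mon/Mon  1868: Tue/Wed  1869: Thu/Thu  1870: Fri/Fri  1871: Sat/Sat  1872: Sun/Mon  1873: Tue/Tue
Both conditions hold in: 1836, 1864 — 2.

2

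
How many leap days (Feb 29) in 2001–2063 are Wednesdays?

2

Leap years in 2001–2063: 15 of them.
Feb 29 weekday advances by 5 (mod 7) from one leap year to the next four years later (or differs when a century non-leap intervenes).
Leap-day weekdays: 2004:Sun 2008:Fri 2012:Wed✓ 2016:Mon 2020:Sat 2024:Thu 2028:Tue 2032:Sun 2036:Fri 2040:Wed✓ 2044:Mon 2048:Sat 2052:Thu 2056:Tue 2060:Sun
Wednesday: 2012, 2040 → 2.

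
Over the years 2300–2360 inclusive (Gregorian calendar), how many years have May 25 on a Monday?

9

Track May 25's weekday year by year (advancing +1, or +2 across a Feb 29):
  2300: Fri  2301: Sat (+1)  2302: Sun (+1)  2303: Mon (+1) ✓  2304: Wed (+2)
  2305: Thu (+1)  2306: Fri (+1)  2307: Sat (+1)  2308: Mon (+2) ✓  2309: Tue (+1)
  2310: Wed (+1)  2311: Thu (+1)  2312: Sat (+2)  2313: Sun (+1)  … (33 more years) …
  2347: Sun (+1)  2348: Tue (+2)  2349: Wed (+1)  2350: Thu (+1)  2351: Fri (+1)
  2352: Sun (+2)  2353: Mon (+1) ✓  2354: Tue (+1)  2355: Wed (+1)  2356: Fri (+2)
  2357: Sat (+1)  2358: Sun (+1)  2359: Mon (+1) ✓  2360: Wed (+2)
Monday years: 2303, 2308, 2314, 2325, 2331, 2336, 2342, 2353, 2359 — 9 in total.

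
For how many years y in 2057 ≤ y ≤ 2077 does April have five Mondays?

April has 30 days; it has five Mondays when Monday falls among the first (month-length − 28) days — i.e. when April 1 is one of Monday/Sunday.
April 1 by year: 2057:Sun✓ 2058:Mon✓ 2059:Tue 2060:Thu 2061:Fri 2062:Sat 2063:Sun✓ 2064:Tue 2065:Wed 2066:Thu 2067:Fri 2068:Sun✓ 2069:Mon✓ 2070:Tue 2071:Wed 2072:Fri 2073:Sat 2074:Sun✓ 2075:Mon✓ 2076:Wed 2077:Thu
Years with five Mondays: 2057, 2058, 2063, 2068, 2069, 2074, 2075 → 7.

7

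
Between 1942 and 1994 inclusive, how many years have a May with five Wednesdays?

May has 31 days; it has five Wednesdays when Wednesday falls among the first (month-length − 28) days — i.e. when May 1 is one of Wednesday/Tuesday/Monday.
May 1 by year: 1942:Fri 1943:Sat 1944:Mon✓ 1945:Tue✓ 1946:Wed✓ 1947:Thu 1948:Sat 1949:Sun 1950:Mon✓ 1951:Tue✓ 1952:Thu 1953:Fri 1954:Sat 1955:Sun 1956:Tue✓ …(23 more)… 1980:Thu 1981:Fri 1982:Sat 1983:Sun 1984:Tue✓ 1985:Wed✓ 1986:Thu 1987:Fri 1988:Sun 1989:Mon✓ 1990:Tue✓ 1991:Wed✓ 1992:Fri 1993:Sat 1994:Sun
Years with five Wednesdays: 1944, 1945, 1946, 1950, 1951, 1956, 1957, 1961, 1962, 1963, 1967, 1968, 1972, 1973, 1974, 1978, 1979, 1984, 1985, 1989, 1990, 1991 → 22.

22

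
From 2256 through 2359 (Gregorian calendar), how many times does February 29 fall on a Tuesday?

Leap years in 2256–2359: 25 of them.
Feb 29 weekday advances by 5 (mod 7) from one leap year to the next four years later (or differs when a century non-leap intervenes).
Leap-day weekdays: 2256:Fri 2260:Wed 2264:Mon 2268:Sat 2272:Thu 2276:Tue✓ 2280:Sun 2284:Fri 2288:Wed 2292:Mon 2296:Sat 2304:Mon 2308:Sat 2312:Thu 2316:Tue✓ 2320:Sun 2324:Fri 2328:Wed 2332:Mon 2336:Sat 2340:Thu 2344:Tue✓ 2348:Sun 2352:Fri 2356:Wed
Tuesday: 2276, 2316, 2344 → 3.

3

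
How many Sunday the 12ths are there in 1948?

2

Check the 12th of each month of 1948: Jan 12: Mon, Feb 12: Thu, Mar 12: Fri, Apr 12: Mon, May 12: Wed, Jun 12: Sat, Jul 12: Mon, Aug 12: Thu, Sep 12: Sun, Oct 12: Tue, Nov 12: Fri, Dec 12: Sun.
Sunday occurs in September, December — 2 months.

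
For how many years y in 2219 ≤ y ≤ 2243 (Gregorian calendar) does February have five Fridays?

1

February has 28 days (29 in leap years); it has five Fridays when Friday falls among the first (month-length − 28) days — i.e. when February 1 is Friday in a leap year (never in a common year).
February 1 by year: 2219:Mon 2220:Tue 2221:Thu 2222:Fri 2223:Sat 2224:Sun 2225:Tue 2226:Wed 2227:Thu 2228:Fri✓ 2229:Sun 2230:Mon 2231:Tue 2232:Wed 2233:Fri 2234:Sat 2235:Sun 2236:Mon 2237:Wed 2238:Thu 2239:Fri 2240:Sat 2241:Mon 2242:Tue 2243:Wed
Years with five Fridays: 2228 → 1.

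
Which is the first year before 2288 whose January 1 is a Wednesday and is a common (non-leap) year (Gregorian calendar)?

2279

Jan 1 advances by 2 weekdays after a leap year and by 1 after a common year.
2288: Jan 1 is Sunday (leap).
2287: Saturday
2286: Friday
2285: Thursday
2284: Tuesday (leap)
2283: Monday
2282: Sunday
2281: Saturday
2280: Thursday (leap)
2279: Wednesday
2279 begins on a Wednesday and is a common year.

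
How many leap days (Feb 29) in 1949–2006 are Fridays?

Leap years in 1949–2006: 14 of them.
Feb 29 weekday advances by 5 (mod 7) from one leap year to the next four years later (or differs when a century non-leap intervenes).
Leap-day weekdays: 1952:Fri✓ 1956:Wed 1960:Mon 1964:Sat 1968:Thu 1972:Tue 1976:Sun 1980:Fri✓ 1984:Wed 1988:Mon 1992:Sat 1996:Thu 2000:Tue 2004:Sun
Friday: 1952, 1980 → 2.

2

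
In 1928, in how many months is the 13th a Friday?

3

Check the 13th of each month of 1928: Jan 13: Fri, Feb 13: Mon, Mar 13: Tue, Apr 13: Fri, May 13: Sun, Jun 13: Wed, Jul 13: Fri, Aug 13: Mon, Sep 13: Thu, Oct 13: Sat, Nov 13: Tue, Dec 13: Thu.
Friday occurs in January, April, July — 3 months.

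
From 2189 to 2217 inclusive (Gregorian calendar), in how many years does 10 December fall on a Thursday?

Track 10 December's weekday year by year (advancing +1, or +2 across a Feb 29):
  2189: Thu ✓  2190: Fri (+1)  2191: Sat (+1)  2192: Mon (+2)  2193: Tue (+1)
  2194: Wed (+1)  2195: Thu (+1) ✓  2196: Sat (+2)  2197: Sun (+1)  2198: Mon (+1)
  2199: Tue (+1)  2200: Wed (+1)  2201: Thu (+1) ✓  2202: Fri (+1)  2203: Sat (+1)
  2204: Mon (+2)  2205: Tue (+1)  2206: Wed (+1)  2207: Thu (+1) ✓  2208: Sat (+2)
  2209: Sun (+1)  2210: Mon (+1)  2211: Tue (+1)  2212: Thu (+2) ✓  2213: Fri (+1)
  2214: Sat (+1)  2215: Sun (+1)  2216: Tue (+2)  2217: Wed (+1)
Thursday years: 2189, 2195, 2201, 2207, 2212 — 5 in total.

5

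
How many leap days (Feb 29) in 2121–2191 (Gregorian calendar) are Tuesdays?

Leap years in 2121–2191: 17 of them.
Feb 29 weekday advances by 5 (mod 7) from one leap year to the next four years later (or differs when a century non-leap intervenes).
Leap-day weekdays: 2124:Tue✓ 2128:Sun 2132:Fri 2136:Wed 2140:Mon 2144:Sat 2148:Thu 2152:Tue✓ 2156:Sun 2160:Fri 2164:Wed 2168:Mon 2172:Sat 2176:Thu 2180:Tue✓ 2184:Sun 2188:Fri
Tuesday: 2124, 2152, 2180 → 3.

3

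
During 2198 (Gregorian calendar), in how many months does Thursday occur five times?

A month of length L has five Thursdays iff its first Thursday is on day ≤ L−28 (so day 1–3 in a 31-day month, 1–2 in a 30-day month, day 1 in a leap February).
Checking each month of 2198: Jan starts Mon (31d); Feb starts Thu (28d); Mar starts Thu (31d) ✓; Apr starts Sun (30d); May starts Tue (31d) ✓; Jun starts Fri (30d); Jul starts Sun (31d); Aug starts Wed (31d) ✓; Sep starts Sat (30d); Oct starts Mon (31d); Nov starts Thu (30d) ✓; Dec starts Sat (31d).
Five-Thursday months: March, May, August, November → 4.

4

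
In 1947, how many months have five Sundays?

A month of length L has five Sundays iff its first Sunday is on day ≤ L−28 (so day 1–3 in a 31-day month, 1–2 in a 30-day month, day 1 in a leap February).
Checking each month of 1947: Jan starts Wed (31d); Feb starts Sat (28d); Mar starts Sat (31d) ✓; Apr starts Tue (30d); May starts Thu (31d); Jun starts Sun (30d) ✓; Jul starts Tue (31d); Aug starts Fri (31d) ✓; Sep starts Mon (30d); Oct starts Wed (31d); Nov starts Sat (30d) ✓; Dec starts Mon (31d).
Five-Sunday months: March, June, August, November → 4.

4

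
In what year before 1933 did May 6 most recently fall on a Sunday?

From one year to the next, a fixed date's weekday advances by 1, or by 2 when a Feb 29 lies between the two dates.
1933: May 6 is Saturday.
1932: Friday (−1)
1931: Wednesday (−2)
1930: Tuesday (−1)
1929: Monday (−1)
1928: Sunday (−1)
May 6 falls on a Sunday in 1928.

1928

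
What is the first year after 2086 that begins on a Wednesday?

2087

Jan 1 advances by 2 weekdays after a leap year and by 1 after a common year.
2086: Jan 1 is Tuesday.
2087: Wednesday
2087 begins on a Wednesday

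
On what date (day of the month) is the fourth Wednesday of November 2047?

27

November 1, 2047 is a Friday, so the first Wednesday is the 6th.
The fourth Wednesday is 6 + 21 = 27.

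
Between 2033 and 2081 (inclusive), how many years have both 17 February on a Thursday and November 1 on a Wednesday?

1

Check each year's weekday for 17 February and November 1:
  2033: Thu/Tue  2034: Fri/Wed  2035: Sat/Thu  2036: Sun/Sat  2037: Tue/Sun  2038: Wed/Mon  2039: Thu/Tue  2040: Fri/Thu  2041: Sun/Fri  2042: Mon/Sat  2043: Tue/Sun  2044: Wed/Tue  2045: Fri/Wed  2046: Sat/Thu  …(21 more)…  2068: Fri/Thu  2069: Sun/Fri  2070: Mon/Sat  2071: Tue/Sun  2072: Wed/Tue  2073: Fri/Wed  2074: Sat/Thu  2075: Sun/Fri  2076: Mon/Sun  2077: Wed/Mon  2078: Thu/Tue  2079: Fri/Wed  2080: Sat/Fri  2081: Mon/Sat
Both conditions hold in: 2056 — 1.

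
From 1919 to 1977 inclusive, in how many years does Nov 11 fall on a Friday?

Track Nov 11's weekday year by year (advancing +1, or +2 across a Feb 29):
  1919: Tue  1920: Thu (+2)  1921: Fri (+1) ✓  1922: Sat (+1)  1923: Sun (+1)
  1924: Tue (+2)  1925: Wed (+1)  1926: Thu (+1)  1927: Fri (+1) ✓  1928: Sun (+2)
  1929: Mon (+1)  1930: Tue (+1)  1931: Wed (+1)  1932: Fri (+2) ✓  … (31 more years) …
  1964: Wed (+2)  1965: Thu (+1)  1966: Fri (+1) ✓  1967: Sat (+1)  1968: Mon (+2)
  1969: Tue (+1)  1970: Wed (+1)  1971: Thu (+1)  1972: Sat (+2)  1973: Sun (+1)
  1974: Mon (+1)  1975: Tue (+1)  1976: Thu (+2)  1977: Fri (+1) ✓
Friday years: 1921, 1927, 1932, 1938, 1949, 1955, 1960, 1966, 1977 — 9 in total.

9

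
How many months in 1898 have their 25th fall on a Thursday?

Check the 25th of each month of 1898: Jan 25: Tue, Feb 25: Fri, Mar 25: Fri, Apr 25: Mon, May 25: Wed, Jun 25: Sat, Jul 25: Mon, Aug 25: Thu, Sep 25: Sun, Oct 25: Tue, Nov 25: Fri, Dec 25: Sun.
Thursday occurs in August — 1 month.

1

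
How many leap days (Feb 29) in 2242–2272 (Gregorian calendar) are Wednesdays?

Leap years in 2242–2272: 8 of them.
Feb 29 weekday advances by 5 (mod 7) from one leap year to the next four years later (or differs when a century non-leap intervenes).
Leap-day weekdays: 2244:Thu 2248:Tue 2252:Sun 2256:Fri 2260:Wed✓ 2264:Mon 2268:Sat 2272:Thu
Wednesday: 2260 → 1.

1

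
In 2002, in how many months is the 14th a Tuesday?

Check the 14th of each month of 2002: Jan 14: Mon, Feb 14: Thu, Mar 14: Thu, Apr 14: Sun, May 14: Tue, Jun 14: Fri, Jul 14: Sun, Aug 14: Wed, Sep 14: Sat, Oct 14: Mon, Nov 14: Thu, Dec 14: Sat.
Tuesday occurs in May — 1 month.

1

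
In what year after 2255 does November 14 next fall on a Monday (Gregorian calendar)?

From one year to the next, a fixed date's weekday advances by 1, or by 2 when a Feb 29 lies between the two dates.
2255: November 14 is Wednesday.
2256: Friday (+2)
2257: Saturday (+1)
2258: Sunday (+1)
2259: Monday (+1)
November 14 falls on a Monday in 2259.

2259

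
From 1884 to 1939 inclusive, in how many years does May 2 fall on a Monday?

Track May 2's weekday year by year (advancing +1, or +2 across a Feb 29):
  1884: Fri  1885: Sat (+1)  1886: Sun (+1)  1887: Mon (+1) ✓  1888: Wed (+2)
  1889: Thu (+1)  1890: Fri (+1)  1891: Sat (+1)  1892: Mon (+2) ✓  1893: Tue (+1)
  1894: Wed (+1)  1895: Thu (+1)  1896: Sat (+2)  1897: Sun (+1)  … (28 more years) …
  1926: Sun (+1)  1927: Mon (+1) ✓  1928: Wed (+2)  1929: Thu (+1)  1930: Fri (+1)
  1931: Sat (+1)  1932: Mon (+2) ✓  1933: Tue (+1)  1934: Wed (+1)  1935: Thu (+1)
  1936: Sat (+2)  1937: Sun (+1)  1938: Mon (+1) ✓  1939: Tue (+1)
Monday years: 1887, 1892, 1898, 1904, 1910, 1921, 1927, 1932, 1938 — 9 in total.

9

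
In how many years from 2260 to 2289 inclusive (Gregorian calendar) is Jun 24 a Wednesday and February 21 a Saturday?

Check each year's weekday for Jun 24 and February 21:
  2260: Sun/Tue  2261: Mon/Thu  2262: Tue/Fri  2263: Wed/Sat ✓  2264: Fri/Sun  2265: Sat/Tue  2266: Sun/Wed  2267: Mon/Thu  2268: Wed/Fri  2269: Thu/Sun  2270: Fri/Mon  2271: Sat/Tue  2272: Mon/Wed  2273: Tue/Fri  2274: Wed/Sat ✓  2275: Thu/Sun  2276: Sat/Mon  2277: Sun/Wed  2278: Mon/Thu  2279: Tue/Fri  2280: Thu/Sat  2281: Fri/Mon  2282: Sat/Tue  2283: Sun/Wed  2284: Tue/Thu  2285: Wed/Sat ✓  2286: Thu/Sun  2287: Fri/Mon  2288: Sun/Tue  2289: Mon/Thu
Both conditions hold in: 2263, 2274, 2285 — 3.

3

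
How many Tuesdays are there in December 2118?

December 2118 has 31 days and begins on Thursday.
The first Tuesday is December 6.
Tuesdays fall on 6, 13, 20, 27 — that's 4.

4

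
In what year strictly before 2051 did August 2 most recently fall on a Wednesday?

2045

From one year to the next, a fixed date's weekday advances by 1, or by 2 when a Feb 29 lies between the two dates.
2051: August 2 is Wednesday.
2050: Tuesday (−1)
2049: Monday (−1)
2048: Sunday (−1)
2047: Friday (−2)
2046: Thursday (−1)
2045: Wednesday (−1)
August 2 falls on a Wednesday in 2045.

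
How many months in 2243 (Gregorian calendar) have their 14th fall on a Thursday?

Check the 14th of each month of 2243: Jan 14: Sat, Feb 14: Tue, Mar 14: Tue, Apr 14: Fri, May 14: Sun, Jun 14: Wed, Jul 14: Fri, Aug 14: Mon, Sep 14: Thu, Oct 14: Sat, Nov 14: Tue, Dec 14: Thu.
Thursday occurs in September, December — 2 months.

2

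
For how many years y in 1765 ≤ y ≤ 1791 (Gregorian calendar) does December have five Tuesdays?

December has 31 days; it has five Tuesdays when Tuesday falls among the first (month-length − 28) days — i.e. when December 1 is one of Tuesday/Monday/Sunday.
December 1 by year: 1765:Sun✓ 1766:Mon✓ 1767:Tue✓ 1768:Thu 1769:Fri 1770:Sat 1771:Sun✓ 1772:Tue✓ 1773:Wed 1774:Thu 1775:Fri 1776:Sun✓ 1777:Mon✓ 1778:Tue✓ 1779:Wed 1780:Fri 1781:Sat 1782:Sun✓ 1783:Mon✓ 1784:Wed 1785:Thu 1786:Fri 1787:Sat 1788:Mon✓ 1789:Tue✓ 1790:Wed 1791:Thu
Years with five Tuesdays: 1765, 1766, 1767, 1771, 1772, 1776, 1777, 1778, 1782, 1783, 1788, 1789 → 12.

12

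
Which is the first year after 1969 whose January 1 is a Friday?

1971

Jan 1 advances by 2 weekdays after a leap year and by 1 after a common year.
1969: Jan 1 is Wednesday.
1970: Thursday
1971: Friday
1971 begins on a Friday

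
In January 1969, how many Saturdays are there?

4

January 1969 has 31 days and begins on Wednesday.
The first Saturday is January 4.
Saturdays fall on 4, 11, 18, 25 — that's 4.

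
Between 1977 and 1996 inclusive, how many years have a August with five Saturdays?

8

August has 31 days; it has five Saturdays when Saturday falls among the first (month-length − 28) days — i.e. when August 1 is one of Saturday/Friday/Thursday.
August 1 by year: 1977:Mon 1978:Tue 1979:Wed 1980:Fri✓ 1981:Sat✓ 1982:Sun 1983:Mon 1984:Wed 1985:Thu✓ 1986:Fri✓ 1987:Sat✓ 1988:Mon 1989:Tue 1990:Wed 1991:Thu✓ 1992:Sat✓ 1993:Sun 1994:Mon 1995:Tue 1996:Thu✓
Years with five Saturdays: 1980, 1981, 1985, 1986, 1987, 1991, 1992, 1996 → 8.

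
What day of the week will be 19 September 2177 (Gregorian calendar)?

Friday

January 1, 2177 is a Wednesday.
September 19 is day 262 of the year, i.e. 261 days after Jan 1.
261 mod 7 = 2, so advance 2 weekdays from Wednesday: Friday.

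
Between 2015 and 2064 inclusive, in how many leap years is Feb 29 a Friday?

2

Leap years in 2015–2064: 13 of them.
Feb 29 weekday advances by 5 (mod 7) from one leap year to the next four years later (or differs when a century non-leap intervenes).
Leap-day weekdays: 2016:Mon 2020:Sat 2024:Thu 2028:Tue 2032:Sun 2036:Fri✓ 2040:Wed 2044:Mon 2048:Sat 2052:Thu 2056:Tue 2060:Sun 2064:Fri✓
Friday: 2036, 2064 → 2.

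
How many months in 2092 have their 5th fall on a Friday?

Check the 5th of each month of 2092: Jan 5: Sat, Feb 5: Tue, Mar 5: Wed, Apr 5: Sat, May 5: Mon, Jun 5: Thu, Jul 5: Sat, Aug 5: Tue, Sep 5: Fri, Oct 5: Sun, Nov 5: Wed, Dec 5: Fri.
Friday occurs in September, December — 2 months.

2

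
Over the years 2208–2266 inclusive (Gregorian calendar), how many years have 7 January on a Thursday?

9

Track 7 January's weekday year by year (advancing +1, or +2 across a Feb 29):
  2208: Thu ✓  2209: Sat (+2)  2210: Sun (+1)  2211: Mon (+1)  2212: Tue (+1)
  2213: Thu (+2) ✓  2214: Fri (+1)  2215: Sat (+1)  2216: Sun (+1)  2217: Tue (+2)
  2218: Wed (+1)  2219: Thu (+1) ✓  2220: Fri (+1)  2221: Sun (+2)  … (31 more years) …
  2253: Fri (+2)  2254: Sat (+1)  2255: Sun (+1)  2256: Mon (+1)  2257: Wed (+2)
  2258: Thu (+1) ✓  2259: Fri (+1)  2260: Sat (+1)  2261: Mon (+2)  2262: Tue (+1)
  2263: Wed (+1)  2264: Thu (+1) ✓  2265: Sat (+2)  2266: Sun (+1)
Thursday years: 2208, 2213, 2219, 2230, 2236, 2241, 2247, 2258, 2264 — 9 in total.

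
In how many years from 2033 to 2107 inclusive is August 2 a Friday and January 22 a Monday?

Check each year's weekday for August 2 and January 22:
  2033: Tue/Sat  2034: Wed/Sun  2035: Thu/Mon  2036: Sat/Tue  2037: Sun/Thu  2038: Mon/Fri  2039: Tue/Sat  2040: Thu/Sun  2041: Fri/Tue  2042: Sat/Wed  2043: Sun/Thu  2044: Tue/Fri  2045: Wed/Sun  2046: Thu/Mon  …(47 more)…  2094: Mon/Fri  2095: Tue/Sat  2096: Thu/Sun  2097: Fri/Tue  2098: Sat/Wed  2099: Sun/Thu  2100: Mon/Fri  2101: Tue/Sat  2102: Wed/Sun  2103: Thu/Mon  2104: Sat/Tue  2105: Sun/Thu  2106: Mon/Fri  2107: Tue/Sat
Both conditions hold in: 2052, 2080 — 2.

2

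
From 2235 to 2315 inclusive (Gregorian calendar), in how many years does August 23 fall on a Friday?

12

Track August 23's weekday year by year (advancing +1, or +2 across a Feb 29):
  2235: Sun  2236: Tue (+2)  2237: Wed (+1)  2238: Thu (+1)  2239: Fri (+1) ✓
  2240: Sun (+2)  2241: Mon (+1)  2242: Tue (+1)  2243: Wed (+1)  2244: Fri (+2) ✓
  2245: Sat (+1)  2246: Sun (+1)  2247: Mon (+1)  2248: Wed (+2)  … (53 more years) …
  2302: Sat (+1)  2303: Sun (+1)  2304: Tue (+2)  2305: Wed (+1)  2306: Thu (+1)
  2307: Fri (+1) ✓  2308: Sun (+2)  2309: Mon (+1)  2310: Tue (+1)  2311: Wed (+1)
  2312: Fri (+2) ✓  2313: Sat (+1)  2314: Sun (+1)  2315: Mon (+1)
Friday years: 2239, 2244, 2250, 2261, 2267, 2272, 2278, 2289, 2295, 2301, 2307, 2312 — 12 in total.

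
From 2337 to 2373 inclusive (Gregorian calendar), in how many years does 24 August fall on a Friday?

5

Track 24 August's weekday year by year (advancing +1, or +2 across a Feb 29):
  2337: Tue  2338: Wed (+1)  2339: Thu (+1)  2340: Sat (+2)  2341: Sun (+1)
  2342: Mon (+1)  2343: Tue (+1)  2344: Thu (+2)  2345: Fri (+1) ✓  2346: Sat (+1)
  2347: Sun (+1)  2348: Tue (+2)  2349: Wed (+1)  2350: Thu (+1)  … (9 more years) …
  2360: Wed (+2)  2361: Thu (+1)  2362: Fri (+1) ✓  2363: Sat (+1)  2364: Mon (+2)
  2365: Tue (+1)  2366: Wed (+1)  2367: Thu (+1)  2368: Sat (+2)  2369: Sun (+1)
  2370: Mon (+1)  2371: Tue (+1)  2372: Thu (+2)  2373: Fri (+1) ✓
Friday years: 2345, 2351, 2356, 2362, 2373 — 5 in total.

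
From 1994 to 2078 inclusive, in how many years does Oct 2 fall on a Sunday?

13

Track Oct 2's weekday year by year (advancing +1, or +2 across a Feb 29):
  1994: Sun ✓  1995: Mon (+1)  1996: Wed (+2)  1997: Thu (+1)  1998: Fri (+1)
  1999: Sat (+1)  2000: Mon (+2)  2001: Tue (+1)  2002: Wed (+1)  2003: Thu (+1)
  2004: Sat (+2)  2005: Sun (+1) ✓  2006: Mon (+1)  2007: Tue (+1)  … (57 more years) …
  2065: Fri (+1)  2066: Sat (+1)  2067: Sun (+1) ✓  2068: Tue (+2)  2069: Wed (+1)
  2070: Thu (+1)  2071: Fri (+1)  2072: Sun (+2) ✓  2073: Mon (+1)  2074: Tue (+1)
  2075: Wed (+1)  2076: Fri (+2)  2077: Sat (+1)  2078: Sun (+1) ✓
Sunday years: 1994, 2005, 2011, 2016, 2022, 2033, 2039, 2044, 2050, 2061, 2067, 2072, 2078 — 13 in total.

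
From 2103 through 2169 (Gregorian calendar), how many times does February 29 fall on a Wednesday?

Leap years in 2103–2169: 17 of them.
Feb 29 weekday advances by 5 (mod 7) from one leap year to the next four years later (or differs when a century non-leap intervenes).
Leap-day weekdays: 2104:Fri 2108:Wed✓ 2112:Mon 2116:Sat 2120:Thu 2124:Tue 2128:Sun 2132:Fri 2136:Wed✓ 2140:Mon 2144:Sat 2148:Thu 2152:Tue 2156:Sun 2160:Fri 2164:Wed✓ 2168:Mon
Wednesday: 2108, 2136, 2164 → 3.

3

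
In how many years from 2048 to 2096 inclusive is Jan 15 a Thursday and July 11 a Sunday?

2

Check each year's weekday for Jan 15 and July 11:
  2048: Wed/Sat  2049: Fri/Sun  2050: Sat/Mon  2051: Sun/Tue  2052: Mon/Thu  2053: Wed/Fri  2054: Thu/Sat  2055: Fri/Sun  2056: Sat/Tue  2057: Mon/Wed  2058: Tue/Thu  2059: Wed/Fri  2060: Thu/Sun ✓  2061: Sat/Mon  …(21 more)…  2083: Fri/Sun  2084: Sat/Tue  2085: Mon/Wed  2086: Tue/Thu  2087: Wed/Fri  2088: Thu/Sun ✓  2089: Sat/Mon  2090: Sun/Tue  2091: Mon/Wed  2092: Tue/Fri  2093: Thu/Sat  2094: Fri/Sun  2095: Sat/Mon  2096: Sun/Wed
Both conditions hold in: 2060, 2088 — 2.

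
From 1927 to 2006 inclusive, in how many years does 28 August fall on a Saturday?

Track 28 August's weekday year by year (advancing +1, or +2 across a Feb 29):
  1927: Sun  1928: Tue (+2)  1929: Wed (+1)  1930: Thu (+1)  1931: Fri (+1)
  1932: Sun (+2)  1933: Mon (+1)  1934: Tue (+1)  1935: Wed (+1)  1936: Fri (+2)
  1937: Sat (+1) ✓  1938: Sun (+1)  1939: Mon (+1)  1940: Wed (+2)  … (52 more years) …
  1993: Sat (+1) ✓  1994: Sun (+1)  1995: Mon (+1)  1996: Wed (+2)  1997: Thu (+1)
  1998: Fri (+1)  1999: Sat (+1) ✓  2000: Mon (+2)  2001: Tue (+1)  2002: Wed (+1)
  2003: Thu (+1)  2004: Sat (+2) ✓  2005: Sun (+1)  2006: Mon (+1)
Saturday years: 1937, 1943, 1948, 1954, 1965, 1971, 1976, 1982, 1993, 1999, 2004 — 11 in total.

11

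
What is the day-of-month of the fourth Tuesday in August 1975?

August 1, 1975 is a Friday, so the first Tuesday is the 5th.
The fourth Tuesday is 5 + 21 = 26.

26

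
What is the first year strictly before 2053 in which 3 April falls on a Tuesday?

2046

From one year to the next, a fixed date's weekday advances by 1, or by 2 when a Feb 29 lies between the two dates.
2053: April 3 is Thursday.
2052: Wednesday (−1)
2051: Monday (−2)
2050: Sunday (−1)
2049: Saturday (−1)
2048: Friday (−1)
2047: Wednesday (−2)
2046: Tuesday (−1)
3 April falls on a Tuesday in 2046.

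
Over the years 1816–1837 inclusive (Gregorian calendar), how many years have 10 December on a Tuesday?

Track 10 December's weekday year by year (advancing +1, or +2 across a Feb 29):
  1816: Tue ✓  1817: Wed (+1)  1818: Thu (+1)  1819: Fri (+1)  1820: Sun (+2)
  1821: Mon (+1)  1822: Tue (+1) ✓  1823: Wed (+1)  1824: Fri (+2)  1825: Sat (+1)
  1826: Sun (+1)  1827: Mon (+1)  1828: Wed (+2)  1829: Thu (+1)  1830: Fri (+1)
  1831: Sat (+1)  1832: Mon (+2)  1833: Tue (+1) ✓  1834: Wed (+1)  1835: Thu (+1)
  1836: Sat (+2)  1837: Sun (+1)
Tuesday years: 1816, 1822, 1833 — 3 in total.

3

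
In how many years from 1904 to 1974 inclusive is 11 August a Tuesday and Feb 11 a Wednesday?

Check each year's weekday for 11 August and Feb 11:
  1904: Thu/Thu  1905: Fri/Sat  1906: Sat/Sun  1907: Sun/Mon  1908: Tue/Tue  1909: Wed/Thu  1910: Thu/Fri  1911: Fri/Sat  1912: Sun/Sun  1913: Mon/Tue  1914: Tue/Wed ✓  1915: Wed/Thu  1916: Fri/Fri  1917: Sat/Sun  …(43 more)…  1961: Fri/Sat  1962: Sat/Sun  1963: Sun/Mon  1964: Tue/Tue  1965: Wed/Thu  1966: Thu/Fri  1967: Fri/Sat  1968: Sun/Sun  1969: Mon/Tue  1970: Tue/Wed ✓  1971: Wed/Thu  1972: Fri/Fri  1973: Sat/Sun  1974: Sun/Mon
Both conditions hold in: 1914, 1925, 1931, 1942, 1953, 1959, 1970 — 7.

7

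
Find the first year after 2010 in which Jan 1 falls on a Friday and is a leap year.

2016

Jan 1 advances by 2 weekdays after a leap year and by 1 after a common year.
2010: Jan 1 is Friday.
2011: Saturday
2012: Sunday (leap)
2013: Tuesday
2014: Wednesday
2015: Thursday
2016: Friday (leap)
2016 begins on a Friday and is a leap year.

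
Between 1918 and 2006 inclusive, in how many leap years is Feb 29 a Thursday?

Leap years in 1918–2006: 22 of them.
Feb 29 weekday advances by 5 (mod 7) from one leap year to the next four years later (or differs when a century non-leap intervenes).
Leap-day weekdays: 1920:Sun 1924:Fri 1928:Wed 1932:Mon 1936:Sat 1940:Thu✓ 1944:Tue 1948:Sun 1952:Fri 1956:Wed 1960:Mon 1964:Sat 1968:Thu✓ 1972:Tue 1976:Sun 1980:Fri 1984:Wed 1988:Mon 1992:Sat 1996:Thu✓ 2000:Tue 2004:Sun
Thursday: 1940, 1968, 1996 → 3.

3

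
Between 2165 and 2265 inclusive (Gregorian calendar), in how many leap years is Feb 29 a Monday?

Leap years in 2165–2265: 24 of them.
Feb 29 weekday advances by 5 (mod 7) from one leap year to the next four years later (or differs when a century non-leap intervenes).
Leap-day weekdays: 2168:Mon✓ 2172:Sat 2176:Thu 2180:Tue 2184:Sun 2188:Fri 2192:Wed 2196:Mon✓ 2204:Wed 2208:Mon✓ 2212:Sat 2216:Thu 2220:Tue 2224:Sun 2228:Fri 2232:Wed 2236:Mon✓ 2240:Sat 2244:Thu 2248:Tue 2252:Sun 2256:Fri 2260:Wed 2264:Mon✓
Monday: 2168, 2196, 2208, 2236, 2264 → 5.

5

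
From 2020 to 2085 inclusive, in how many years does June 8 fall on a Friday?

Track June 8's weekday year by year (advancing +1, or +2 across a Feb 29):
  2020: Mon  2021: Tue (+1)  2022: Wed (+1)  2023: Thu (+1)  2024: Sat (+2)
  2025: Sun (+1)  2026: Mon (+1)  2027: Tue (+1)  2028: Thu (+2)  2029: Fri (+1) ✓
  2030: Sat (+1)  2031: Sun (+1)  2032: Tue (+2)  2033: Wed (+1)  … (38 more years) …
  2072: Wed (+2)  2073: Thu (+1)  2074: Fri (+1) ✓  2075: Sat (+1)  2076: Mon (+2)
  2077: Tue (+1)  2078: Wed (+1)  2079: Thu (+1)  2080: Sat (+2)  2081: Sun (+1)
  2082: Mon (+1)  2083: Tue (+1)  2084: Thu (+2)  2085: Fri (+1) ✓
Friday years: 2029, 2035, 2040, 2046, 2057, 2063, 2068, 2074, 2085 — 9 in total.

9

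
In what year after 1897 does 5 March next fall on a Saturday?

From one year to the next, a fixed date's weekday advances by 1, or by 2 when a Feb 29 lies between the two dates.
1897: March 5 is Friday.
1898: Saturday (+1)
5 March falls on a Saturday in 1898.

1898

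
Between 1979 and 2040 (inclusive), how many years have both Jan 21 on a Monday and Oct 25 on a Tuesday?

0

Check each year's weekday for Jan 21 and Oct 25:
  1979: Sun/Thu  1980: Mon/Sat  1981: Wed/Sun  1982: Thu/Mon  1983: Fri/Tue  1984: Sat/Thu  1985: Mon/Fri  1986: Tue/Sat  1987: Wed/Sun  1988: Thu/Tue  1989: Sat/Wed  1990: Sun/Thu  1991: Mon/Fri  1992: Tue/Sun  …(34 more)…  2027: Thu/Mon  2028: Fri/Wed  2029: Sun/Thu  2030: Mon/Fri  2031: Tue/Sat  2032: Wed/Mon  2033: Fri/Tue  2034: Sat/Wed  2035: Sun/Thu  2036: Mon/Sat  2037: Wed/Sun  2038: Thu/Mon  2039: Fri/Tue  2040: Sat/Thu
Both conditions hold in: no year — 0.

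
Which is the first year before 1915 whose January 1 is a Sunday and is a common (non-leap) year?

Jan 1 advances by 2 weekdays after a leap year and by 1 after a common year.
1915: Jan 1 is Friday.
1914: Thursday
1913: Wednesday
1912: Monday (leap)
1911: Sunday
1911 begins on a Sunday and is a common year.

1911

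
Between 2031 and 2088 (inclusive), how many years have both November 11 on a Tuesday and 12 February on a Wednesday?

7

Check each year's weekday for November 11 and 12 February:
  2031: Tue/Wed ✓  2032: Thu/Thu  2033: Fri/Sat  2034: Sat/Sun  2035: Sun/Mon  2036: Tue/Tue  2037: Wed/Thu  2038: Thu/Fri  2039: Fri/Sat  2040: Sun/Sun  2041: Mon/Tue  2042: Tue/Wed ✓  2043: Wed/Thu  2044: Fri/Fri  …(30 more)…  2075: Mon/Tue  2076: Wed/Wed  2077: Thu/Fri  2078: Fri/Sat  2079: Sat/Sun  2080: Mon/Mon  2081: Tue/Wed ✓  2082: Wed/Thu  2083: Thu/Fri  2084: Sat/Sat  2085: Sun/Mon  2086: Mon/Tue  2087: Tue/Wed ✓  2088: Thu/Thu
Both conditions hold in: 2031, 2042, 2053, 2059, 2070, 2081, 2087 — 7.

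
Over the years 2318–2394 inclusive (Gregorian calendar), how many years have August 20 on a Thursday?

Track August 20's weekday year by year (advancing +1, or +2 across a Feb 29):
  2318: Tue  2319: Wed (+1)  2320: Fri (+2)  2321: Sat (+1)  2322: Sun (+1)
  2323: Mon (+1)  2324: Wed (+2)  2325: Thu (+1) ✓  2326: Fri (+1)  2327: Sat (+1)
  2328: Mon (+2)  2329: Tue (+1)  2330: Wed (+1)  2331: Thu (+1) ✓  … (49 more years) …
  2381: Thu (+1) ✓  2382: Fri (+1)  2383: Sat (+1)  2384: Mon (+2)  2385: Tue (+1)
  2386: Wed (+1)  2387: Thu (+1) ✓  2388: Sat (+2)  2389: Sun (+1)  2390: Mon (+1)
  2391: Tue (+1)  2392: Thu (+2) ✓  2393: Fri (+1)  2394: Sat (+1)
Thursday years: 2325, 2331, 2336, 2342, 2353, 2359, 2364, 2370, 2381, 2387, 2392 — 11 in total.

11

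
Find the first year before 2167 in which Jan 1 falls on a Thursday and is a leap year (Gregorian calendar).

2156

Jan 1 advances by 2 weekdays after a leap year and by 1 after a common year.
2167: Jan 1 is Thursday.
2166: Wednesday
2165: Tuesday
2164: Sunday (leap)
2163: Saturday
2162: Friday
2161: Thursday
2160: Tuesday (leap)
2159: Monday
2158: Sunday
2157: Saturday
2156: Thursday (leap)
2156 begins on a Thursday and is a leap year.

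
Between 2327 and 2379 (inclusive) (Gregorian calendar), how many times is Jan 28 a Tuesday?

Track Jan 28's weekday year by year (advancing +1, or +2 across a Feb 29):
  2327: Fri  2328: Sat (+1)  2329: Mon (+2)  2330: Tue (+1) ✓  2331: Wed (+1)
  2332: Thu (+1)  2333: Sat (+2)  2334: Sun (+1)  2335: Mon (+1)  2336: Tue (+1) ✓
  2337: Thu (+2)  2338: Fri (+1)  2339: Sat (+1)  2340: Sun (+1)  … (25 more years) …
  2366: Fri (+1)  2367: Sat (+1)  2368: Sun (+1)  2369: Tue (+2) ✓  2370: Wed (+1)
  2371: Thu (+1)  2372: Fri (+1)  2373: Sun (+2)  2374: Mon (+1)  2375: Tue (+1) ✓
  2376: Wed (+1)  2377: Fri (+2)  2378: Sat (+1)  2379: Sun (+1)
Tuesday years: 2330, 2336, 2341, 2347, 2358, 2364, 2369, 2375 — 8 in total.

8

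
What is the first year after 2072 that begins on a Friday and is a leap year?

2112

Jan 1 advances by 2 weekdays after a leap year and by 1 after a common year.
2072: Jan 1 is Friday (leap).
2073: Sunday
2074: Monday
2075: Tuesday
2076: Wednesday (leap)
2077: Friday
2078: Saturday
2079: Sunday
2080: Monday (leap)
2081: Wednesday
2082: Thursday
2083: Friday
2084: Saturday (leap)
2085: Monday
2086: Tuesday
2087: Wednesday
2088: Thursday (leap)
2089: Saturday
2090: Sunday
2091: Monday
2092: Tuesday (leap)
2093: Thursday
2094: Friday
2095: Saturday
2096: Sunday (leap)
2097: Tuesday
2098: Wednesday
2099: Thursday
2100: Friday
2101: Saturday
2102: Sunday
2103: Monday
2104: Tuesday (leap)
2105: Thursday
2106: Friday
2107: Saturday
2108: Sunday (leap)
2109: Tuesday
2110: Wednesday
2111: Thursday
2112: Friday (leap)
2112 begins on a Friday and is a leap year.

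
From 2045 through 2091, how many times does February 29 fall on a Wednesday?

1

Leap years in 2045–2091: 11 of them.
Feb 29 weekday advances by 5 (mod 7) from one leap year to the next four years later (or differs when a century non-leap intervenes).
Leap-day weekdays: 2048:Sat 2052:Thu 2056:Tue 2060:Sun 2064:Fri 2068:Wed✓ 2072:Mon 2076:Sat 2080:Thu 2084:Tue 2088:Sun
Wednesday: 2068 → 1.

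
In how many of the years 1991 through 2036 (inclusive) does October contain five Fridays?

October has 31 days; it has five Fridays when Friday falls among the first (month-length − 28) days — i.e. when October 1 is one of Friday/Thursday/Wednesday.
October 1 by year: 1991:Tue 1992:Thu✓ 1993:Fri✓ 1994:Sat 1995:Sun 1996:Tue 1997:Wed✓ 1998:Thu✓ 1999:Fri✓ 2000:Sun 2001:Mon 2002:Tue 2003:Wed✓ 2004:Fri✓ 2005:Sat …(16 more)… 2022:Sat 2023:Sun 2024:Tue 2025:Wed✓ 2026:Thu✓ 2027:Fri✓ 2028:Sun 2029:Mon 2030:Tue 2031:Wed✓ 2032:Fri✓ 2033:Sat 2034:Sun 2035:Mon 2036:Wed✓
Years with five Fridays: 1992, 1993, 1997, 1998, 1999, 2003, 2004, 2008, 2009, 2010, 2014, 2015, 2020, 2021, 2025, 2026, 2027, 2031, 2032, 2036 → 20.

20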